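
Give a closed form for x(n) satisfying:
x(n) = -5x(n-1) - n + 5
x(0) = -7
First-order linear with linear forcing.
Homogeneous solution: x_h(n) = A·(-5)^n.
Try particular x_p(n) = pn + q. Substituting:
  pn + q = -5(p(n-1) + q) - n + 5.
Matching the n-coefficient: p = -5p - 1 ⇒ p = - \frac{1}{6}.
Matching constants: q = 5p - 5q + 5 ⇒ q = \frac{25}{36}.
General: x(n) = A·(-5)^n - \frac{n}{6} + \frac{25}{36}.
Apply x(0) = -7: A + \frac{25}{36} = -7 ⇒ A = - \frac{277}{36}.
So x(n) = - \frac{277 \left(-5\right)^{n}}{36} - \frac{n}{6} + \frac{25}{36}.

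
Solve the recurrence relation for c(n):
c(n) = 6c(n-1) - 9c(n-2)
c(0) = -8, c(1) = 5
Characteristic equation: x² - 6x + 9 = 0, which is (x - (3))².
Repeated root r = 3.
General solution: c(n) = (A + Bn)·(3)^n.
From c(0) = -8: A = -8.
From c(1) = 5: (A + B)·(3) = 5 ⇒ B = \frac{29}{3}.
So c(n) = \left(\frac{29 n}{3} - 8\right) \cdot (3)^n.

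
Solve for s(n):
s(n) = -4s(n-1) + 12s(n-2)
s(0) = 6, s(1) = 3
Characteristic equation: x² + 4x - 12 = 0, which factors as (x - (2))(x - (-6)) = 0.
Roots r₁ = 2, r₂ = -6 (distinct).
General solution: s(n) = A·(2)^n + B·(-6)^n.
From s(0) = 6: A + B = 6.
From s(1) = 3: 2A - 6B = 3.
Solving: A = \frac{39}{8}, B = \frac{9}{8}.
So s(n) = \frac{9 \left(-6\right)^{n}}{8} + \frac{39 \cdot 2^{n}}{8}.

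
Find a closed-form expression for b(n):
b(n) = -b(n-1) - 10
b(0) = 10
First-order linear non-homogeneous.
Homogeneous solution: b_h(n) = A·(-1)^n.
Try constant particular solution b_p = K: K = -K - 10 ⇒ K = -5.
General: b(n) = A·(-1)^n - 5.
Apply b(0) = 10: A - 5 = 10 ⇒ A = 15.
So b(n) = 15 \left(-1\right)^{n} - 5.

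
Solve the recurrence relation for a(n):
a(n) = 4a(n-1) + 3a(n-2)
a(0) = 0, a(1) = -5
Characteristic equation: x² - 4x - 3 = 0.
Discriminant Δ = (4)² + 4·(3) = 28.
Roots r₁,₂ = (4 ± √28)/2, so r₁ = 2 + \sqrt{7}, r₂ = 2 - \sqrt{7}.
General solution: a(n) = A·r₁^n + B·r₂^n.
From the initial conditions, A + B = 0 and r₁A + r₂B = -5.
Since r₁ - r₂ = √28: A = (-5 - (0)r₂)/√28 = - \frac{5 \sqrt{7}}{14}, and B = 0 - A = \frac{5 \sqrt{7}}{14}.
So a(n) = \left(- \frac{5 \sqrt{7}}{14}\right)\left(2 + \sqrt{7}\right)^n + \left(\frac{5 \sqrt{7}}{14}\right)\left(2 - \sqrt{7}\right)^n.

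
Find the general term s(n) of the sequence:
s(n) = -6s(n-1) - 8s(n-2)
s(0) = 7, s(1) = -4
Characteristic equation: x² + 6x + 8 = 0, which factors as (x - (-2))(x - (-4)) = 0.
Roots r₁ = -2, r₂ = -4 (distinct).
General solution: s(n) = A·(-2)^n + B·(-4)^n.
From s(0) = 7: A + B = 7.
From s(1) = -4: -2A - 4B = -4.
Solving: A = 12, B = -5.
So s(n) = 12 \left(-2\right)^{n} - 5 \left(-4\right)^{n}.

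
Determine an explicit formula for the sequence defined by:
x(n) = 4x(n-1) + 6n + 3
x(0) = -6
First-order linear with linear forcing.
Homogeneous solution: x_h(n) = A·(4)^n.
Try particular x_p(n) = pn + q. Substituting:
  pn + q = 4(p(n-1) + q) + 6n + 3.
Matching the n-coefficient: p = 4p + 6 ⇒ p = -2.
Matching constants: q = -4p + 4q + 3 ⇒ q = - \frac{11}{3}.
General: x(n) = A·(4)^n - 2 n - \frac{11}{3}.
Apply x(0) = -6: A - \frac{11}{3} = -6 ⇒ A = - \frac{7}{3}.
So x(n) = - \frac{7 \cdot 4^{n}}{3} - 2 n - \frac{11}{3}.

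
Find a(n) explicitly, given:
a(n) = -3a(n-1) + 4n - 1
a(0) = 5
First-order linear with linear forcing.
Homogeneous solution: a_h(n) = A·(-3)^n.
Try particular a_p(n) = pn + q. Substituting:
  pn + q = -3(p(n-1) + q) + 4n - 1.
Matching the n-coefficient: p = -3p + 4 ⇒ p = 1.
Matching constants: q = 3p - 3q - 1 ⇒ q = \frac{1}{2}.
General: a(n) = A·(-3)^n + n + \frac{1}{2}.
Apply a(0) = 5: A + \frac{1}{2} = 5 ⇒ A = \frac{9}{2}.
So a(n) = \frac{9 \left(-3\right)^{n}}{2} + n + \frac{1}{2}.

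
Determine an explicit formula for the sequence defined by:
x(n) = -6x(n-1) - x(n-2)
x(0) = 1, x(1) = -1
Characteristic equation: x² + 6x + 1 = 0.
Discriminant Δ = (-6)² + 4·(-1) = 32.
Roots r₁,₂ = (-6 ± √32)/2, so r₁ = -3 + 2 \sqrt{2}, r₂ = -3 - 2 \sqrt{2}.
General solution: x(n) = A·r₁^n + B·r₂^n.
From the initial conditions, A + B = 1 and r₁A + r₂B = -1.
Since r₁ - r₂ = √32: A = (-1 - (1)r₂)/√32 = \frac{\sqrt{2}}{4} + \frac{1}{2}, and B = 1 - A = \frac{1}{2} - \frac{\sqrt{2}}{4}.
So x(n) = \left(\frac{\sqrt{2}}{4} + \frac{1}{2}\right)\left(-3 + 2 \sqrt{2}\right)^n + \left(\frac{1}{2} - \frac{\sqrt{2}}{4}\right)\left(-3 - 2 \sqrt{2}\right)^n.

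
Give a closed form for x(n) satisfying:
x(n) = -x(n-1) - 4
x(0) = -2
First-order linear non-homogeneous.
Homogeneous solution: x_h(n) = A·(-1)^n.
Try constant particular solution x_p = K: K = -K - 4 ⇒ K = -2.
General: x(n) = A·(-1)^n - 2.
Apply x(0) = -2: A - 2 = -2 ⇒ A = 0.
So x(n) = -2.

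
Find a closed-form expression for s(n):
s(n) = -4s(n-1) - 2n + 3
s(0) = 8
First-order linear with linear forcing.
Homogeneous solution: s_h(n) = A·(-4)^n.
Try particular s_p(n) = pn + q. Substituting:
  pn + q = -4(p(n-1) + q) - 2n + 3.
Matching the n-coefficient: p = -4p - 2 ⇒ p = - \frac{2}{5}.
Matching constants: q = 4p - 4q + 3 ⇒ q = \frac{7}{25}.
General: s(n) = A·(-4)^n - \frac{2 n}{5} + \frac{7}{25}.
Apply s(0) = 8: A + \frac{7}{25} = 8 ⇒ A = \frac{193}{25}.
So s(n) = \frac{193 \left(-4\right)^{n}}{25} - \frac{2 n}{5} + \frac{7}{25}.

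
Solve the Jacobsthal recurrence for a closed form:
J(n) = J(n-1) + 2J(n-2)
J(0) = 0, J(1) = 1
This is the Jacobsthal sequence.
Characteristic equation: x² - x - 2 = 0; roots r₁ = 2, r₂ = -1.
General: J(n) = A·r₁^n + B·r₂^n. Solving with J(0)=0, J(1)=1 gives A = \frac{1}{3}, B = - \frac{1}{3}.
So J(n) = - \frac{\left(-1\right)^{n}}{3} + \frac{2^{n}}{3}.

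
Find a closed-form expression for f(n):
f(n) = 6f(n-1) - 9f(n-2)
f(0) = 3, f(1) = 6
Characteristic equation: x² - 6x + 9 = 0, which is (x - (3))².
Repeated root r = 3.
General solution: f(n) = (A + Bn)·(3)^n.
From f(0) = 3: A = 3.
From f(1) = 6: (A + B)·(3) = 6 ⇒ B = -1.
So f(n) = \left(3 - n\right) \cdot (3)^n.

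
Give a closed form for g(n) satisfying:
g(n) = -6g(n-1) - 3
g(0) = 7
First-order linear non-homogeneous.
Homogeneous solution: g_h(n) = A·(-6)^n.
Try constant particular solution g_p = K: K = -6K - 3 ⇒ K = - \frac{3}{7}.
General: g(n) = A·(-6)^n - \frac{3}{7}.
Apply g(0) = 7: A - \frac{3}{7} = 7 ⇒ A = \frac{52}{7}.
So g(n) = \frac{52 \left(-6\right)^{n}}{7} - \frac{3}{7}.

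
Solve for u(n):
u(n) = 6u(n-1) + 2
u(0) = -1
First-order linear non-homogeneous.
Homogeneous solution: u_h(n) = A·(6)^n.
Try constant particular solution u_p = K: K = 6K + 2 ⇒ K = - \frac{2}{5}.
General: u(n) = A·(6)^n - \frac{2}{5}.
Apply u(0) = -1: A - \frac{2}{5} = -1 ⇒ A = - \frac{3}{5}.
So u(n) = - \frac{3 \cdot 6^{n}}{5} - \frac{2}{5}.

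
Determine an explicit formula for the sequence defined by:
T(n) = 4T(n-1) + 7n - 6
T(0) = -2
First-order linear with linear forcing.
Homogeneous solution: T_h(n) = A·(4)^n.
Try particular T_p(n) = pn + q. Substituting:
  pn + q = 4(p(n-1) + q) + 7n - 6.
Matching the n-coefficient: p = 4p + 7 ⇒ p = - \frac{7}{3}.
Matching constants: q = -4p + 4q - 6 ⇒ q = - \frac{10}{9}.
General: T(n) = A·(4)^n - \frac{7 n}{3} - \frac{10}{9}.
Apply T(0) = -2: A - \frac{10}{9} = -2 ⇒ A = - \frac{8}{9}.
So T(n) = - \frac{8 \cdot 4^{n}}{9} - \frac{7 n}{3} - \frac{10}{9}.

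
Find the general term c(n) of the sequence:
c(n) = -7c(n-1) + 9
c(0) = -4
First-order linear non-homogeneous.
Homogeneous solution: c_h(n) = A·(-7)^n.
Try constant particular solution c_p = K: K = -7K + 9 ⇒ K = \frac{9}{8}.
General: c(n) = A·(-7)^n + \frac{9}{8}.
Apply c(0) = -4: A + \frac{9}{8} = -4 ⇒ A = - \frac{41}{8}.
So c(n) = \frac{9}{8} - \frac{41 \left(-7\right)^{n}}{8}.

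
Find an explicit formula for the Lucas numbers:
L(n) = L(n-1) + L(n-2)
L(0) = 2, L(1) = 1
This is the Lucas sequence.
Characteristic equation: x² - x - 1 = 0; roots r₁ = \frac{1}{2} + \frac{\sqrt{5}}{2}, r₂ = \frac{1}{2} - \frac{\sqrt{5}}{2}.
General: L(n) = A·r₁^n + B·r₂^n. Solving with L(0)=2, L(1)=1 gives A = 1, B = 1.
So L(n) = 2^{- n} \left(\left(1 - \sqrt{5}\right)^{n} + \left(1 + \sqrt{5}\right)^{n}\right).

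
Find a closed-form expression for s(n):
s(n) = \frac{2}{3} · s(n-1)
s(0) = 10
Pure geometric recurrence with ratio \frac{2}{3}.
By induction s(n) = s(0) · (\frac{2}{3})^n = 10 \left(\frac{2}{3}\right)^{n}.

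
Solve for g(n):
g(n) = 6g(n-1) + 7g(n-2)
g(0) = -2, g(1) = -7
Characteristic equation: x² - 6x - 7 = 0, which factors as (x - (-1))(x - (7)) = 0.
Roots r₁ = -1, r₂ = 7 (distinct).
General solution: g(n) = A·(-1)^n + B·(7)^n.
From g(0) = -2: A + B = -2.
From g(1) = -7: -A + 7B = -7.
Solving: A = - \frac{7}{8}, B = - \frac{9}{8}.
So g(n) = - \frac{7 \left(-1\right)^{n}}{8} - \frac{9 \cdot 7^{n}}{8}.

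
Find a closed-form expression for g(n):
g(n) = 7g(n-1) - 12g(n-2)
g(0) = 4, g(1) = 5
Characteristic equation: x² - 7x + 12 = 0, which factors as (x - (3))(x - (4)) = 0.
Roots r₁ = 3, r₂ = 4 (distinct).
General solution: g(n) = A·(3)^n + B·(4)^n.
From g(0) = 4: A + B = 4.
From g(1) = 5: 3A + 4B = 5.
Solving: A = 11, B = -7.
So g(n) = 11 \cdot 3^{n} - 7 \cdot 4^{n}.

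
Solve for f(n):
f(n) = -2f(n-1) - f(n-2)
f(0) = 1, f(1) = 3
Characteristic equation: x² + 2x + 1 = 0, which is (x - (-1))².
Repeated root r = -1.
General solution: f(n) = (A + Bn)·(-1)^n.
From f(0) = 1: A = 1.
From f(1) = 3: (A + B)·(-1) = 3 ⇒ B = -4.
So f(n) = \left(1 - 4 n\right) \cdot (-1)^n.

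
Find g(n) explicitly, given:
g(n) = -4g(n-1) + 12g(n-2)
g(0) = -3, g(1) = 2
Characteristic equation: x² + 4x - 12 = 0, which factors as (x - (-6))(x - (2)) = 0.
Roots r₁ = -6, r₂ = 2 (distinct).
General solution: g(n) = A·(-6)^n + B·(2)^n.
From g(0) = -3: A + B = -3.
From g(1) = 2: -6A + 2B = 2.
Solving: A = -1, B = -2.
So g(n) = - \left(-6\right)^{n} - 2 \cdot 2^{n}.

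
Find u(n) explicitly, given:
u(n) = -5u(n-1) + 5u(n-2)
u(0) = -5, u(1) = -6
Characteristic equation: x² + 5x - 5 = 0.
Discriminant Δ = (-5)² + 4·(5) = 45.
Roots r₁,₂ = (-5 ± √45)/2, so r₁ = - \frac{5}{2} + \frac{3 \sqrt{5}}{2}, r₂ = - \frac{3 \sqrt{5}}{2} - \frac{5}{2}.
General solution: u(n) = A·r₁^n + B·r₂^n.
From the initial conditions, A + B = -5 and r₁A + r₂B = -6.
Since r₁ - r₂ = √45: A = (-6 - (-5)r₂)/√45 = - \frac{37 \sqrt{5}}{30} - \frac{5}{2}, and B = -5 - A = - \frac{5}{2} + \frac{37 \sqrt{5}}{30}.
So u(n) = \left(- \frac{37 \sqrt{5}}{30} - \frac{5}{2}\right)\left(- \frac{5}{2} + \frac{3 \sqrt{5}}{2}\right)^n + \left(- \frac{5}{2} + \frac{37 \sqrt{5}}{30}\right)\left(- \frac{3 \sqrt{5}}{2} - \frac{5}{2}\right)^n.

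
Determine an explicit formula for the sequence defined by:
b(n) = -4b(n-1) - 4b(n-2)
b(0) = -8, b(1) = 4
Characteristic equation: x² + 4x + 4 = 0, which is (x - (-2))².
Repeated root r = -2.
General solution: b(n) = (A + Bn)·(-2)^n.
From b(0) = -8: A = -8.
From b(1) = 4: (A + B)·(-2) = 4 ⇒ B = 6.
So b(n) = \left(6 n - 8\right) \cdot (-2)^n.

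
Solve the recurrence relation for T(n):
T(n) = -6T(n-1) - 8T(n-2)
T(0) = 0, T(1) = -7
Characteristic equation: x² + 6x + 8 = 0, which factors as (x - (-2))(x - (-4)) = 0.
Roots r₁ = -2, r₂ = -4 (distinct).
General solution: T(n) = A·(-2)^n + B·(-4)^n.
From T(0) = 0: A + B = 0.
From T(1) = -7: -2A - 4B = -7.
Solving: A = - \frac{7}{2}, B = \frac{7}{2}.
So T(n) = - \frac{7 \left(-2\right)^{n}}{2} + \frac{7 \left(-4\right)^{n}}{2}.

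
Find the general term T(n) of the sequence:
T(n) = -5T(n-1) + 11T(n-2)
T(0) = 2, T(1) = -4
Characteristic equation: x² + 5x - 11 = 0.
Discriminant Δ = (-5)² + 4·(11) = 69.
Roots r₁,₂ = (-5 ± √69)/2, so r₁ = - \frac{5}{2} + \frac{\sqrt{69}}{2}, r₂ = - \frac{\sqrt{69}}{2} - \frac{5}{2}.
General solution: T(n) = A·r₁^n + B·r₂^n.
From the initial conditions, A + B = 2 and r₁A + r₂B = -4.
Since r₁ - r₂ = √69: A = (-4 - (2)r₂)/√69 = \frac{\sqrt{69}}{69} + 1, and B = 2 - A = 1 - \frac{\sqrt{69}}{69}.
So T(n) = \left(\frac{\sqrt{69}}{69} + 1\right)\left(- \frac{5}{2} + \frac{\sqrt{69}}{2}\right)^n + \left(1 - \frac{\sqrt{69}}{69}\right)\left(- \frac{\sqrt{69}}{2} - \frac{5}{2}\right)^n.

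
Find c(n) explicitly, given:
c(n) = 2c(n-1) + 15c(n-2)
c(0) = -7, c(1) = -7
Characteristic equation: x² - 2x - 15 = 0, which factors as (x - (5))(x - (-3)) = 0.
Roots r₁ = 5, r₂ = -3 (distinct).
General solution: c(n) = A·(5)^n + B·(-3)^n.
From c(0) = -7: A + B = -7.
From c(1) = -7: 5A - 3B = -7.
Solving: A = - \frac{7}{2}, B = - \frac{7}{2}.
So c(n) = - \frac{7 \left(-3\right)^{n}}{2} - \frac{7 \cdot 5^{n}}{2}.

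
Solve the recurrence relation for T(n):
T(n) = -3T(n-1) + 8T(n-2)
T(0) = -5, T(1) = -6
Characteristic equation: x² + 3x - 8 = 0.
Discriminant Δ = (-3)² + 4·(8) = 41.
Roots r₁,₂ = (-3 ± √41)/2, so r₁ = - \frac{3}{2} + \frac{\sqrt{41}}{2}, r₂ = - \frac{\sqrt{41}}{2} - \frac{3}{2}.
General solution: T(n) = A·r₁^n + B·r₂^n.
From the initial conditions, A + B = -5 and r₁A + r₂B = -6.
Since r₁ - r₂ = √41: A = (-6 - (-5)r₂)/√41 = - \frac{5}{2} - \frac{27 \sqrt{41}}{82}, and B = -5 - A = - \frac{5}{2} + \frac{27 \sqrt{41}}{82}.
So T(n) = \left(- \frac{5}{2} - \frac{27 \sqrt{41}}{82}\right)\left(- \frac{3}{2} + \frac{\sqrt{41}}{2}\right)^n + \left(- \frac{5}{2} + \frac{27 \sqrt{41}}{82}\right)\left(- \frac{\sqrt{41}}{2} - \frac{3}{2}\right)^n.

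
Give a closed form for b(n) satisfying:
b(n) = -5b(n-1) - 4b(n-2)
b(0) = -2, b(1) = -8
Characteristic equation: x² + 5x + 4 = 0, which factors as (x - (-4))(x - (-1)) = 0.
Roots r₁ = -4, r₂ = -1 (distinct).
General solution: b(n) = A·(-4)^n + B·(-1)^n.
From b(0) = -2: A + B = -2.
From b(1) = -8: -4A - B = -8.
Solving: A = \frac{10}{3}, B = - \frac{16}{3}.
So b(n) = - \frac{16 \left(-1\right)^{n}}{3} + \frac{10 \left(-4\right)^{n}}{3}.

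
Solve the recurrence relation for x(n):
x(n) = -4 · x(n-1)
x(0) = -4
Pure geometric recurrence with ratio -4.
By induction x(n) = x(0) · (-4)^n = - 4 \left(-4\right)^{n}.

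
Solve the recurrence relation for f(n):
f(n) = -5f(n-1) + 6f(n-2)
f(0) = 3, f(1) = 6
Characteristic equation: x² + 5x - 6 = 0, which factors as (x - (-6))(x - (1)) = 0.
Roots r₁ = -6, r₂ = 1 (distinct).
General solution: f(n) = A·(-6)^n + B·(1)^n.
From f(0) = 3: A + B = 3.
From f(1) = 6: -6A + B = 6.
Solving: A = - \frac{3}{7}, B = \frac{24}{7}.
So f(n) = \frac{24}{7} - \frac{3 \left(-6\right)^{n}}{7}.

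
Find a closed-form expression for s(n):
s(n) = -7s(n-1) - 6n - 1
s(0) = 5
First-order linear with linear forcing.
Homogeneous solution: s_h(n) = A·(-7)^n.
Try particular s_p(n) = pn + q. Substituting:
  pn + q = -7(p(n-1) + q) - 6n - 1.
Matching the n-coefficient: p = -7p - 6 ⇒ p = - \frac{3}{4}.
Matching constants: q = 7p - 7q - 1 ⇒ q = - \frac{25}{32}.
General: s(n) = A·(-7)^n - \frac{3 n}{4} - \frac{25}{32}.
Apply s(0) = 5: A - \frac{25}{32} = 5 ⇒ A = \frac{185}{32}.
So s(n) = \frac{185 \left(-7\right)^{n}}{32} - \frac{3 n}{4} - \frac{25}{32}.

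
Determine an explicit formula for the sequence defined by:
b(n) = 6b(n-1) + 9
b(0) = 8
First-order linear non-homogeneous.
Homogeneous solution: b_h(n) = A·(6)^n.
Try constant particular solution b_p = K: K = 6K + 9 ⇒ K = - \frac{9}{5}.
General: b(n) = A·(6)^n - \frac{9}{5}.
Apply b(0) = 8: A - \frac{9}{5} = 8 ⇒ A = \frac{49}{5}.
So b(n) = \frac{49 \cdot 6^{n}}{5} - \frac{9}{5}.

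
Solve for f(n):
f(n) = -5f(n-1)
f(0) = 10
This is a homogeneous first-order recurrence with ratio -5.
By induction f(n) = f(0) · (-5)^n = 10 \left(-5\right)^{n}.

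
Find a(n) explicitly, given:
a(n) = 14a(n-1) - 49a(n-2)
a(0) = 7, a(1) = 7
Characteristic equation: x² - 14x + 49 = 0, which is (x - (7))².
Repeated root r = 7.
General solution: a(n) = (A + Bn)·(7)^n.
From a(0) = 7: A = 7.
From a(1) = 7: (A + B)·(7) = 7 ⇒ B = -6.
So a(n) = \left(7 - 6 n\right) \cdot (7)^n.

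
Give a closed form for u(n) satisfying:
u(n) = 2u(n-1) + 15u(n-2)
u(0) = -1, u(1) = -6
Characteristic equation: x² - 2x - 15 = 0, which factors as (x - (5))(x - (-3)) = 0.
Roots r₁ = 5, r₂ = -3 (distinct).
General solution: u(n) = A·(5)^n + B·(-3)^n.
From u(0) = -1: A + B = -1.
From u(1) = -6: 5A - 3B = -6.
Solving: A = - \frac{9}{8}, B = \frac{1}{8}.
So u(n) = \frac{\left(-3\right)^{n}}{8} - \frac{9 \cdot 5^{n}}{8}.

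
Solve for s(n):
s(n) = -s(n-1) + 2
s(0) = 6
First-order linear non-homogeneous.
Homogeneous solution: s_h(n) = A·(-1)^n.
Try constant particular solution s_p = K: K = -K + 2 ⇒ K = 1.
General: s(n) = A·(-1)^n + 1.
Apply s(0) = 6: A + 1 = 6 ⇒ A = 5.
So s(n) = 5 \left(-1\right)^{n} + 1.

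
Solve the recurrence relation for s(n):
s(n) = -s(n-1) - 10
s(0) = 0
First-order linear non-homogeneous.
Homogeneous solution: s_h(n) = A·(-1)^n.
Try constant particular solution s_p = K: K = -K - 10 ⇒ K = -5.
General: s(n) = A·(-1)^n - 5.
Apply s(0) = 0: A - 5 = 0 ⇒ A = 5.
So s(n) = 5 \left(-1\right)^{n} - 5.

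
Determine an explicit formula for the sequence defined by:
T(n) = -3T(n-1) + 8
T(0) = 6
First-order linear non-homogeneous.
Homogeneous solution: T_h(n) = A·(-3)^n.
Try constant particular solution T_p = K: K = -3K + 8 ⇒ K = 2.
General: T(n) = A·(-3)^n + 2.
Apply T(0) = 6: A + 2 = 6 ⇒ A = 4.
So T(n) = 4 \left(-3\right)^{n} + 2.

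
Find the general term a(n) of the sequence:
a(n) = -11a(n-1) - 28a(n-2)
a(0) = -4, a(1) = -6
Characteristic equation: x² + 11x + 28 = 0, which factors as (x - (-4))(x - (-7)) = 0.
Roots r₁ = -4, r₂ = -7 (distinct).
General solution: a(n) = A·(-4)^n + B·(-7)^n.
From a(0) = -4: A + B = -4.
From a(1) = -6: -4A - 7B = -6.
Solving: A = - \frac{34}{3}, B = \frac{22}{3}.
So a(n) = - \frac{34 \left(-4\right)^{n}}{3} + \frac{22 \left(-7\right)^{n}}{3}.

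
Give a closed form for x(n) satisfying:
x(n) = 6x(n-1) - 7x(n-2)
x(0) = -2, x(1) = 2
Characteristic equation: x² - 6x + 7 = 0.
Discriminant Δ = (6)² + 4·(-7) = 8.
Roots r₁,₂ = (6 ± √8)/2, so r₁ = \sqrt{2} + 3, r₂ = 3 - \sqrt{2}.
General solution: x(n) = A·r₁^n + B·r₂^n.
From the initial conditions, A + B = -2 and r₁A + r₂B = 2.
Since r₁ - r₂ = √8: A = (2 - (-2)r₂)/√8 = -1 + 2 \sqrt{2}, and B = -2 - A = - 2 \sqrt{2} - 1.
So x(n) = \left(-1 + 2 \sqrt{2}\right)\left(\sqrt{2} + 3\right)^n + \left(- 2 \sqrt{2} - 1\right)\left(3 - \sqrt{2}\right)^n.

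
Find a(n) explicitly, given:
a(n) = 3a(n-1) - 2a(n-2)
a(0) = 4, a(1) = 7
Characteristic equation: x² - 3x + 2 = 0, which factors as (x - (2))(x - (1)) = 0.
Roots r₁ = 2, r₂ = 1 (distinct).
General solution: a(n) = A·(2)^n + B·(1)^n.
From a(0) = 4: A + B = 4.
From a(1) = 7: 2A + B = 7.
Solving: A = 3, B = 1.
So a(n) = 3 \cdot 2^{n} + 1.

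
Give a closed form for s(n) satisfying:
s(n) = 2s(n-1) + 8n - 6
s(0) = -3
First-order linear with linear forcing.
Homogeneous solution: s_h(n) = A·(2)^n.
Try particular s_p(n) = pn + q. Substituting:
  pn + q = 2(p(n-1) + q) + 8n - 6.
Matching the n-coefficient: p = 2p + 8 ⇒ p = -8.
Matching constants: q = -2p + 2q - 6 ⇒ q = -10.
General: s(n) = A·(2)^n - 8 n - 10.
Apply s(0) = -3: A - 10 = -3 ⇒ A = 7.
So s(n) = 7 \cdot 2^{n} - 8 n - 10.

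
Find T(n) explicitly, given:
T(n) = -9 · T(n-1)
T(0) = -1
Pure geometric recurrence with ratio -9.
By induction T(n) = T(0) · (-9)^n = - \left(-9\right)^{n}.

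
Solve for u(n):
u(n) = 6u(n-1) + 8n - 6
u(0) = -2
First-order linear with linear forcing.
Homogeneous solution: u_h(n) = A·(6)^n.
Try particular u_p(n) = pn + q. Substituting:
  pn + q = 6(p(n-1) + q) + 8n - 6.
Matching the n-coefficient: p = 6p + 8 ⇒ p = - \frac{8}{5}.
Matching constants: q = -6p + 6q - 6 ⇒ q = - \frac{18}{25}.
General: u(n) = A·(6)^n - \frac{8 n}{5} - \frac{18}{25}.
Apply u(0) = -2: A - \frac{18}{25} = -2 ⇒ A = - \frac{32}{25}.
So u(n) = - \frac{32 \cdot 6^{n}}{25} - \frac{8 n}{5} - \frac{18}{25}.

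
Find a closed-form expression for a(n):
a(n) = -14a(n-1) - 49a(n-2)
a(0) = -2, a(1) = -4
Characteristic equation: x² + 14x + 49 = 0, which is (x - (-7))².
Repeated root r = -7.
General solution: a(n) = (A + Bn)·(-7)^n.
From a(0) = -2: A = -2.
From a(1) = -4: (A + B)·(-7) = -4 ⇒ B = \frac{18}{7}.
So a(n) = \left(\frac{18 n}{7} - 2\right) \cdot (-7)^n.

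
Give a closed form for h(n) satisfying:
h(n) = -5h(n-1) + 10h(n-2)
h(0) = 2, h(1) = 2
Characteristic equation: x² + 5x - 10 = 0.
Discriminant Δ = (-5)² + 4·(10) = 65.
Roots r₁,₂ = (-5 ± √65)/2, so r₁ = - \frac{5}{2} + \frac{\sqrt{65}}{2}, r₂ = - \frac{\sqrt{65}}{2} - \frac{5}{2}.
General solution: h(n) = A·r₁^n + B·r₂^n.
From the initial conditions, A + B = 2 and r₁A + r₂B = 2.
Since r₁ - r₂ = √65: A = (2 - (2)r₂)/√65 = \frac{7 \sqrt{65}}{65} + 1, and B = 2 - A = 1 - \frac{7 \sqrt{65}}{65}.
So h(n) = \left(\frac{7 \sqrt{65}}{65} + 1\right)\left(- \frac{5}{2} + \frac{\sqrt{65}}{2}\right)^n + \left(1 - \frac{7 \sqrt{65}}{65}\right)\left(- \frac{\sqrt{65}}{2} - \frac{5}{2}\right)^n.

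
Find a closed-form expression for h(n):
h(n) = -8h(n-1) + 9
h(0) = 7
First-order linear non-homogeneous.
Homogeneous solution: h_h(n) = A·(-8)^n.
Try constant particular solution h_p = K: K = -8K + 9 ⇒ K = 1.
General: h(n) = A·(-8)^n + 1.
Apply h(0) = 7: A + 1 = 7 ⇒ A = 6.
So h(n) = 6 \left(-8\right)^{n} + 1.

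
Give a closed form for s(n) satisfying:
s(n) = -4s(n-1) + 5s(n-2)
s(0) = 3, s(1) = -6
Characteristic equation: x² + 4x - 5 = 0, which factors as (x - (1))(x - (-5)) = 0.
Roots r₁ = 1, r₂ = -5 (distinct).
General solution: s(n) = A·(1)^n + B·(-5)^n.
From s(0) = 3: A + B = 3.
From s(1) = -6: A - 5B = -6.
Solving: A = \frac{3}{2}, B = \frac{3}{2}.
So s(n) = \frac{3 \left(-5\right)^{n}}{2} + \frac{3}{2}.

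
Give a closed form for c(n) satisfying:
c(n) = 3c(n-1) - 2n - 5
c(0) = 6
First-order linear with linear forcing.
Homogeneous solution: c_h(n) = A·(3)^n.
Try particular c_p(n) = pn + q. Substituting:
  pn + q = 3(p(n-1) + q) - 2n - 5.
Matching the n-coefficient: p = 3p - 2 ⇒ p = 1.
Matching constants: q = -3p + 3q - 5 ⇒ q = 4.
General: c(n) = A·(3)^n + n + 4.
Apply c(0) = 6: A + 4 = 6 ⇒ A = 2.
So c(n) = 2 \cdot 3^{n} + n + 4.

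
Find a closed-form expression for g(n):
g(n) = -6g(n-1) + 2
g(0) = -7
First-order linear non-homogeneous.
Homogeneous solution: g_h(n) = A·(-6)^n.
Try constant particular solution g_p = K: K = -6K + 2 ⇒ K = \frac{2}{7}.
General: g(n) = A·(-6)^n + \frac{2}{7}.
Apply g(0) = -7: A + \frac{2}{7} = -7 ⇒ A = - \frac{51}{7}.
So g(n) = \frac{2}{7} - \frac{51 \left(-6\right)^{n}}{7}.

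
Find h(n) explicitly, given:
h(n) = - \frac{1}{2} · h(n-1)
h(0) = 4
Pure geometric recurrence with ratio - \frac{1}{2}.
By induction h(n) = h(0) · (- \frac{1}{2})^n = 4 \left(- \frac{1}{2}\right)^{n}.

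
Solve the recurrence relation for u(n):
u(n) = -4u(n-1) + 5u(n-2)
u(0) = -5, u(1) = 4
Characteristic equation: x² + 4x - 5 = 0, which factors as (x - (-5))(x - (1)) = 0.
Roots r₁ = -5, r₂ = 1 (distinct).
General solution: u(n) = A·(-5)^n + B·(1)^n.
From u(0) = -5: A + B = -5.
From u(1) = 4: -5A + B = 4.
Solving: A = - \frac{3}{2}, B = - \frac{7}{2}.
So u(n) = - \frac{3 \left(-5\right)^{n}}{2} - \frac{7}{2}.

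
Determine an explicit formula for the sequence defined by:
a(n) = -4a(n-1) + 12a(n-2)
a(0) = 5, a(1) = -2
Characteristic equation: x² + 4x - 12 = 0, which factors as (x - (-6))(x - (2)) = 0.
Roots r₁ = -6, r₂ = 2 (distinct).
General solution: a(n) = A·(-6)^n + B·(2)^n.
From a(0) = 5: A + B = 5.
From a(1) = -2: -6A + 2B = -2.
Solving: A = \frac{3}{2}, B = \frac{7}{2}.
So a(n) = \frac{3 \left(-6\right)^{n}}{2} + \frac{7 \cdot 2^{n}}{2}.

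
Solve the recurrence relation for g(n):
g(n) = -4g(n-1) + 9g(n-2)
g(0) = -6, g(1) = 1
Characteristic equation: x² + 4x - 9 = 0.
Discriminant Δ = (-4)² + 4·(9) = 52.
Roots r₁,₂ = (-4 ± √52)/2, so r₁ = -2 + \sqrt{13}, r₂ = - \sqrt{13} - 2.
General solution: g(n) = A·r₁^n + B·r₂^n.
From the initial conditions, A + B = -6 and r₁A + r₂B = 1.
Since r₁ - r₂ = √52: A = (1 - (-6)r₂)/√52 = -3 - \frac{11 \sqrt{13}}{26}, and B = -6 - A = -3 + \frac{11 \sqrt{13}}{26}.
So g(n) = \left(-3 - \frac{11 \sqrt{13}}{26}\right)\left(-2 + \sqrt{13}\right)^n + \left(-3 + \frac{11 \sqrt{13}}{26}\right)\left(- \sqrt{13} - 2\right)^n.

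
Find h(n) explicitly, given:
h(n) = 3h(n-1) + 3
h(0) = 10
First-order linear non-homogeneous.
Homogeneous solution: h_h(n) = A·(3)^n.
Try constant particular solution h_p = K: K = 3K + 3 ⇒ K = - \frac{3}{2}.
General: h(n) = A·(3)^n - \frac{3}{2}.
Apply h(0) = 10: A - \frac{3}{2} = 10 ⇒ A = \frac{23}{2}.
So h(n) = \frac{23 \cdot 3^{n}}{2} - \frac{3}{2}.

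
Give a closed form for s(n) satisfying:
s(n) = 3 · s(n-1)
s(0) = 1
Pure geometric recurrence with ratio 3.
By induction s(n) = s(0) · (3)^n = 3^{n}.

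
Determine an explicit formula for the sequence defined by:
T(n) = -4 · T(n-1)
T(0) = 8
Pure geometric recurrence with ratio -4.
By induction T(n) = T(0) · (-4)^n = 8 \left(-4\right)^{n}.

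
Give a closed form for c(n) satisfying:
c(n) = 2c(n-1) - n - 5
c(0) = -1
First-order linear with linear forcing.
Homogeneous solution: c_h(n) = A·(2)^n.
Try particular c_p(n) = pn + q. Substituting:
  pn + q = 2(p(n-1) + q) - n - 5.
Matching the n-coefficient: p = 2p - 1 ⇒ p = 1.
Matching constants: q = -2p + 2q - 5 ⇒ q = 7.
General: c(n) = A·(2)^n + n + 7.
Apply c(0) = -1: A + 7 = -1 ⇒ A = -8.
So c(n) = - 8 \cdot 2^{n} + n + 7.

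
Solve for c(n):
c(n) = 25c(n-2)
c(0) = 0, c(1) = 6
Characteristic equation: x² - 25 = 0, which factors as (x - (5))(x - (-5)) = 0.
Roots r₁ = 5, r₂ = -5 (distinct).
General solution: c(n) = A·(5)^n + B·(-5)^n.
From c(0) = 0: A + B = 0.
From c(1) = 6: 5A - 5B = 6.
Solving: A = \frac{3}{5}, B = - \frac{3}{5}.
So c(n) = - \frac{3 \left(-5\right)^{n}}{5} + \frac{3 \cdot 5^{n}}{5}.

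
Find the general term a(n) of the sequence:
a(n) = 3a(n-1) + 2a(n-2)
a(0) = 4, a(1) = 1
Characteristic equation: x² - 3x - 2 = 0.
Discriminant Δ = (3)² + 4·(2) = 17.
Roots r₁,₂ = (3 ± √17)/2, so r₁ = \frac{3}{2} + \frac{\sqrt{17}}{2}, r₂ = \frac{3}{2} - \frac{\sqrt{17}}{2}.
General solution: a(n) = A·r₁^n + B·r₂^n.
From the initial conditions, A + B = 4 and r₁A + r₂B = 1.
Since r₁ - r₂ = √17: A = (1 - (4)r₂)/√17 = 2 - \frac{5 \sqrt{17}}{17}, and B = 4 - A = \frac{5 \sqrt{17}}{17} + 2.
So a(n) = \left(2 - \frac{5 \sqrt{17}}{17}\right)\left(\frac{3}{2} + \frac{\sqrt{17}}{2}\right)^n + \left(\frac{5 \sqrt{17}}{17} + 2\right)\left(\frac{3}{2} - \frac{\sqrt{17}}{2}\right)^n.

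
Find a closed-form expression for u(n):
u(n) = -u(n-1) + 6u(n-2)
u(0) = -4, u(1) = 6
Characteristic equation: x² + x - 6 = 0, which factors as (x - (2))(x - (-3)) = 0.
Roots r₁ = 2, r₂ = -3 (distinct).
General solution: u(n) = A·(2)^n + B·(-3)^n.
From u(0) = -4: A + B = -4.
From u(1) = 6: 2A - 3B = 6.
Solving: A = - \frac{6}{5}, B = - \frac{14}{5}.
So u(n) = - \frac{14 \left(-3\right)^{n}}{5} - \frac{6 \cdot 2^{n}}{5}.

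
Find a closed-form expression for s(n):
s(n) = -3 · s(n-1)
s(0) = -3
Pure geometric recurrence with ratio -3.
By induction s(n) = s(0) · (-3)^n = - 3 \left(-3\right)^{n}.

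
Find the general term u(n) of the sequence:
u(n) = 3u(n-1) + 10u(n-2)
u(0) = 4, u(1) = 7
Characteristic equation: x² - 3x - 10 = 0, which factors as (x - (5))(x - (-2)) = 0.
Roots r₁ = 5, r₂ = -2 (distinct).
General solution: u(n) = A·(5)^n + B·(-2)^n.
From u(0) = 4: A + B = 4.
From u(1) = 7: 5A - 2B = 7.
Solving: A = \frac{15}{7}, B = \frac{13}{7}.
So u(n) = \frac{13 \left(-2\right)^{n}}{7} + \frac{15 \cdot 5^{n}}{7}.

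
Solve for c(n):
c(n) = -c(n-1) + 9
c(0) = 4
First-order linear non-homogeneous.
Homogeneous solution: c_h(n) = A·(-1)^n.
Try constant particular solution c_p = K: K = -K + 9 ⇒ K = \frac{9}{2}.
General: c(n) = A·(-1)^n + \frac{9}{2}.
Apply c(0) = 4: A + \frac{9}{2} = 4 ⇒ A = - \frac{1}{2}.
So c(n) = \frac{9}{2} - \frac{\left(-1\right)^{n}}{2}.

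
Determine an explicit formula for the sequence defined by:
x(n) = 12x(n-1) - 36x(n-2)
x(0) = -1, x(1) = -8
Characteristic equation: x² - 12x + 36 = 0, which is (x - (6))².
Repeated root r = 6.
General solution: x(n) = (A + Bn)·(6)^n.
From x(0) = -1: A = -1.
From x(1) = -8: (A + B)·(6) = -8 ⇒ B = - \frac{1}{3}.
So x(n) = \left(- \frac{n}{3} - 1\right) \cdot (6)^n.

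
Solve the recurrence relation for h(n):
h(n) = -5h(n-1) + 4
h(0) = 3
First-order linear non-homogeneous.
Homogeneous solution: h_h(n) = A·(-5)^n.
Try constant particular solution h_p = K: K = -5K + 4 ⇒ K = \frac{2}{3}.
General: h(n) = A·(-5)^n + \frac{2}{3}.
Apply h(0) = 3: A + \frac{2}{3} = 3 ⇒ A = \frac{7}{3}.
So h(n) = \frac{7 \left(-5\right)^{n}}{3} + \frac{2}{3}.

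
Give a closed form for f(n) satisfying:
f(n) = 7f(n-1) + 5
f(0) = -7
First-order linear non-homogeneous.
Homogeneous solution: f_h(n) = A·(7)^n.
Try constant particular solution f_p = K: K = 7K + 5 ⇒ K = - \frac{5}{6}.
General: f(n) = A·(7)^n - \frac{5}{6}.
Apply f(0) = -7: A - \frac{5}{6} = -7 ⇒ A = - \frac{37}{6}.
So f(n) = - \frac{37 \cdot 7^{n}}{6} - \frac{5}{6}.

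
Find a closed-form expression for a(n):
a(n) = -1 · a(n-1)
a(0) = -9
Pure geometric recurrence with ratio -1.
By induction a(n) = a(0) · (-1)^n = - 9 \left(-1\right)^{n}.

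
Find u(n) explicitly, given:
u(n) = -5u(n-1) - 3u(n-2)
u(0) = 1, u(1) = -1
Characteristic equation: x² + 5x + 3 = 0.
Discriminant Δ = (-5)² + 4·(-3) = 13.
Roots r₁,₂ = (-5 ± √13)/2, so r₁ = - \frac{5}{2} + \frac{\sqrt{13}}{2}, r₂ = - \frac{5}{2} - \frac{\sqrt{13}}{2}.
General solution: u(n) = A·r₁^n + B·r₂^n.
From the initial conditions, A + B = 1 and r₁A + r₂B = -1.
Since r₁ - r₂ = √13: A = (-1 - (1)r₂)/√13 = \frac{3 \sqrt{13}}{26} + \frac{1}{2}, and B = 1 - A = \frac{1}{2} - \frac{3 \sqrt{13}}{26}.
So u(n) = \left(\frac{3 \sqrt{13}}{26} + \frac{1}{2}\right)\left(- \frac{5}{2} + \frac{\sqrt{13}}{2}\right)^n + \left(\frac{1}{2} - \frac{3 \sqrt{13}}{26}\right)\left(- \frac{5}{2} - \frac{\sqrt{13}}{2}\right)^n.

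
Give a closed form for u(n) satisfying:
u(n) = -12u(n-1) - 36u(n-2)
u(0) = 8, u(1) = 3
Characteristic equation: x² + 12x + 36 = 0, which is (x - (-6))².
Repeated root r = -6.
General solution: u(n) = (A + Bn)·(-6)^n.
From u(0) = 8: A = 8.
From u(1) = 3: (A + B)·(-6) = 3 ⇒ B = - \frac{17}{2}.
So u(n) = \left(8 - \frac{17 n}{2}\right) \cdot (-6)^n.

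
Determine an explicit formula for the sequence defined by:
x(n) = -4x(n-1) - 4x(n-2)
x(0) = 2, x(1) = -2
Characteristic equation: x² + 4x + 4 = 0, which is (x - (-2))².
Repeated root r = -2.
General solution: x(n) = (A + Bn)·(-2)^n.
From x(0) = 2: A = 2.
From x(1) = -2: (A + B)·(-2) = -2 ⇒ B = -1.
So x(n) = \left(2 - n\right) \cdot (-2)^n.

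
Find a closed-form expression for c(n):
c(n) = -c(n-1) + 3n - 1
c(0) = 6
First-order linear with linear forcing.
Homogeneous solution: c_h(n) = A·(-1)^n.
Try particular c_p(n) = pn + q. Substituting:
  pn + q = -(p(n-1) + q) + 3n - 1.
Matching the n-coefficient: p = -p + 3 ⇒ p = \frac{3}{2}.
Matching constants: q = p - q - 1 ⇒ q = \frac{1}{4}.
General: c(n) = A·(-1)^n + \frac{3 n}{2} + \frac{1}{4}.
Apply c(0) = 6: A + \frac{1}{4} = 6 ⇒ A = \frac{23}{4}.
So c(n) = \frac{23 \left(-1\right)^{n}}{4} + \frac{3 n}{2} + \frac{1}{4}.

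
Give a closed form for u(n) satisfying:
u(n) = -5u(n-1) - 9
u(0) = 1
First-order linear non-homogeneous.
Homogeneous solution: u_h(n) = A·(-5)^n.
Try constant particular solution u_p = K: K = -5K - 9 ⇒ K = - \frac{3}{2}.
General: u(n) = A·(-5)^n - \frac{3}{2}.
Apply u(0) = 1: A - \frac{3}{2} = 1 ⇒ A = \frac{5}{2}.
So u(n) = \frac{5 \left(-5\right)^{n}}{2} - \frac{3}{2}.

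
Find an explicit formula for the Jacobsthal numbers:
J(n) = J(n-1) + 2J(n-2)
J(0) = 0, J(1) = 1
This is the Jacobsthal sequence.
Characteristic equation: x² - x - 2 = 0; roots r₁ = 2, r₂ = -1.
General: J(n) = A·r₁^n + B·r₂^n. Solving with J(0)=0, J(1)=1 gives A = \frac{1}{3}, B = - \frac{1}{3}.
So J(n) = - \frac{\left(-1\right)^{n}}{3} + \frac{2^{n}}{3}.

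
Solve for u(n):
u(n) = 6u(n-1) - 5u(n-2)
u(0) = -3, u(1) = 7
Characteristic equation: x² - 6x + 5 = 0, which factors as (x - (1))(x - (5)) = 0.
Roots r₁ = 1, r₂ = 5 (distinct).
General solution: u(n) = A·(1)^n + B·(5)^n.
From u(0) = -3: A + B = -3.
From u(1) = 7: A + 5B = 7.
Solving: A = - \frac{11}{2}, B = \frac{5}{2}.
So u(n) = \frac{5 \cdot 5^{n}}{2} - \frac{11}{2}.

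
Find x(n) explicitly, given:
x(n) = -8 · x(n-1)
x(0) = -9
Pure geometric recurrence with ratio -8.
By induction x(n) = x(0) · (-8)^n = - 9 \left(-8\right)^{n}.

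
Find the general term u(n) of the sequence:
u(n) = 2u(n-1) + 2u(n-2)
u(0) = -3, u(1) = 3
Characteristic equation: x² - 2x - 2 = 0.
Discriminant Δ = (2)² + 4·(2) = 12.
Roots r₁,₂ = (2 ± √12)/2, so r₁ = 1 + \sqrt{3}, r₂ = 1 - \sqrt{3}.
General solution: u(n) = A·r₁^n + B·r₂^n.
From the initial conditions, A + B = -3 and r₁A + r₂B = 3.
Since r₁ - r₂ = √12: A = (3 - (-3)r₂)/√12 = - \frac{3}{2} + \sqrt{3}, and B = -3 - A = - \sqrt{3} - \frac{3}{2}.
So u(n) = \left(- \frac{3}{2} + \sqrt{3}\right)\left(1 + \sqrt{3}\right)^n + \left(- \sqrt{3} - \frac{3}{2}\right)\left(1 - \sqrt{3}\right)^n.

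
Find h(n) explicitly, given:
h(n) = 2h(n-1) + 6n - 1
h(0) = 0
First-order linear with linear forcing.
Homogeneous solution: h_h(n) = A·(2)^n.
Try particular h_p(n) = pn + q. Substituting:
  pn + q = 2(p(n-1) + q) + 6n - 1.
Matching the n-coefficient: p = 2p + 6 ⇒ p = -6.
Matching constants: q = -2p + 2q - 1 ⇒ q = -11.
General: h(n) = A·(2)^n - 6 n - 11.
Apply h(0) = 0: A - 11 = 0 ⇒ A = 11.
So h(n) = 11 \cdot 2^{n} - 6 n - 11.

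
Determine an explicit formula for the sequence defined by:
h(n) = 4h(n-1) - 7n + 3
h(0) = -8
First-order linear with linear forcing.
Homogeneous solution: h_h(n) = A·(4)^n.
Try particular h_p(n) = pn + q. Substituting:
  pn + q = 4(p(n-1) + q) - 7n + 3.
Matching the n-coefficient: p = 4p - 7 ⇒ p = \frac{7}{3}.
Matching constants: q = -4p + 4q + 3 ⇒ q = \frac{19}{9}.
General: h(n) = A·(4)^n + \frac{7 n}{3} + \frac{19}{9}.
Apply h(0) = -8: A + \frac{19}{9} = -8 ⇒ A = - \frac{91}{9}.
So h(n) = - \frac{91 \cdot 4^{n}}{9} + \frac{7 n}{3} + \frac{19}{9}.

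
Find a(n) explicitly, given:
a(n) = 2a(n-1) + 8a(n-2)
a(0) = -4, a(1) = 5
Characteristic equation: x² - 2x - 8 = 0, which factors as (x - (-2))(x - (4)) = 0.
Roots r₁ = -2, r₂ = 4 (distinct).
General solution: a(n) = A·(-2)^n + B·(4)^n.
From a(0) = -4: A + B = -4.
From a(1) = 5: -2A + 4B = 5.
Solving: A = - \frac{7}{2}, B = - \frac{1}{2}.
So a(n) = - \frac{7 \left(-2\right)^{n}}{2} - \frac{4^{n}}{2}.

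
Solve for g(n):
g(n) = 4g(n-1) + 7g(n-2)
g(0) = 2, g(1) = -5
Characteristic equation: x² - 4x - 7 = 0.
Discriminant Δ = (4)² + 4·(7) = 44.
Roots r₁,₂ = (4 ± √44)/2, so r₁ = 2 + \sqrt{11}, r₂ = 2 - \sqrt{11}.
General solution: g(n) = A·r₁^n + B·r₂^n.
From the initial conditions, A + B = 2 and r₁A + r₂B = -5.
Since r₁ - r₂ = √44: A = (-5 - (2)r₂)/√44 = 1 - \frac{9 \sqrt{11}}{22}, and B = 2 - A = 1 + \frac{9 \sqrt{11}}{22}.
So g(n) = \left(1 - \frac{9 \sqrt{11}}{22}\right)\left(2 + \sqrt{11}\right)^n + \left(1 + \frac{9 \sqrt{11}}{22}\right)\left(2 - \sqrt{11}\right)^n.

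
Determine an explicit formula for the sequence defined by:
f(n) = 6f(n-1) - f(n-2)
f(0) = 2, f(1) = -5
Characteristic equation: x² - 6x + 1 = 0.
Discriminant Δ = (6)² + 4·(-1) = 32.
Roots r₁,₂ = (6 ± √32)/2, so r₁ = 2 \sqrt{2} + 3, r₂ = 3 - 2 \sqrt{2}.
General solution: f(n) = A·r₁^n + B·r₂^n.
From the initial conditions, A + B = 2 and r₁A + r₂B = -5.
Since r₁ - r₂ = √32: A = (-5 - (2)r₂)/√32 = 1 - \frac{11 \sqrt{2}}{8}, and B = 2 - A = 1 + \frac{11 \sqrt{2}}{8}.
So f(n) = \left(1 - \frac{11 \sqrt{2}}{8}\right)\left(2 \sqrt{2} + 3\right)^n + \left(1 + \frac{11 \sqrt{2}}{8}\right)\left(3 - 2 \sqrt{2}\right)^n.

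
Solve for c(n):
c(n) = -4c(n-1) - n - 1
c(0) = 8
First-order linear with linear forcing.
Homogeneous solution: c_h(n) = A·(-4)^n.
Try particular c_p(n) = pn + q. Substituting:
  pn + q = -4(p(n-1) + q) - n - 1.
Matching the n-coefficient: p = -4p - 1 ⇒ p = - \frac{1}{5}.
Matching constants: q = 4p - 4q - 1 ⇒ q = - \frac{9}{25}.
General: c(n) = A·(-4)^n - \frac{n}{5} - \frac{9}{25}.
Apply c(0) = 8: A - \frac{9}{25} = 8 ⇒ A = \frac{209}{25}.
So c(n) = \frac{209 \left(-4\right)^{n}}{25} - \frac{n}{5} - \frac{9}{25}.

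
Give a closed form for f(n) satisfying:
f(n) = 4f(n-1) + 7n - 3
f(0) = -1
First-order linear with linear forcing.
Homogeneous solution: f_h(n) = A·(4)^n.
Try particular f_p(n) = pn + q. Substituting:
  pn + q = 4(p(n-1) + q) + 7n - 3.
Matching the n-coefficient: p = 4p + 7 ⇒ p = - \frac{7}{3}.
Matching constants: q = -4p + 4q - 3 ⇒ q = - \frac{19}{9}.
General: f(n) = A·(4)^n - \frac{7 n}{3} - \frac{19}{9}.
Apply f(0) = -1: A - \frac{19}{9} = -1 ⇒ A = \frac{10}{9}.
So f(n) = \frac{10 \cdot 4^{n}}{9} - \frac{7 n}{3} - \frac{19}{9}.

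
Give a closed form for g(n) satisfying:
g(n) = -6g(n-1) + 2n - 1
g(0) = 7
First-order linear with linear forcing.
Homogeneous solution: g_h(n) = A·(-6)^n.
Try particular g_p(n) = pn + q. Substituting:
  pn + q = -6(p(n-1) + q) + 2n - 1.
Matching the n-coefficient: p = -6p + 2 ⇒ p = \frac{2}{7}.
Matching constants: q = 6p - 6q - 1 ⇒ q = \frac{5}{49}.
General: g(n) = A·(-6)^n + \frac{2 n}{7} + \frac{5}{49}.
Apply g(0) = 7: A + \frac{5}{49} = 7 ⇒ A = \frac{338}{49}.
So g(n) = \frac{338 \left(-6\right)^{n}}{49} + \frac{2 n}{7} + \frac{5}{49}.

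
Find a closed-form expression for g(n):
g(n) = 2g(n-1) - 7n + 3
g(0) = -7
First-order linear with linear forcing.
Homogeneous solution: g_h(n) = A·(2)^n.
Try particular g_p(n) = pn + q. Substituting:
  pn + q = 2(p(n-1) + q) - 7n + 3.
Matching the n-coefficient: p = 2p - 7 ⇒ p = 7.
Matching constants: q = -2p + 2q + 3 ⇒ q = 11.
General: g(n) = A·(2)^n + 7 n + 11.
Apply g(0) = -7: A + 11 = -7 ⇒ A = -18.
So g(n) = - 18 \cdot 2^{n} + 7 n + 11.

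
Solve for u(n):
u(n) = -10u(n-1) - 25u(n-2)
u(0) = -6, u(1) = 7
Characteristic equation: x² + 10x + 25 = 0, which is (x - (-5))².
Repeated root r = -5.
General solution: u(n) = (A + Bn)·(-5)^n.
From u(0) = -6: A = -6.
From u(1) = 7: (A + B)·(-5) = 7 ⇒ B = \frac{23}{5}.
So u(n) = \left(\frac{23 n}{5} - 6\right) \cdot (-5)^n.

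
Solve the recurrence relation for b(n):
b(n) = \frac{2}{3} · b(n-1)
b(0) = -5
Pure geometric recurrence with ratio \frac{2}{3}.
By induction b(n) = b(0) · (\frac{2}{3})^n = - 5 \left(\frac{2}{3}\right)^{n}.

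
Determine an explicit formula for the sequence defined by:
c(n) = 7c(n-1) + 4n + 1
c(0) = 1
First-order linear with linear forcing.
Homogeneous solution: c_h(n) = A·(7)^n.
Try particular c_p(n) = pn + q. Substituting:
  pn + q = 7(p(n-1) + q) + 4n + 1.
Matching the n-coefficient: p = 7p + 4 ⇒ p = - \frac{2}{3}.
Matching constants: q = -7p + 7q + 1 ⇒ q = - \frac{17}{18}.
General: c(n) = A·(7)^n - \frac{2 n}{3} - \frac{17}{18}.
Apply c(0) = 1: A - \frac{17}{18} = 1 ⇒ A = \frac{35}{18}.
So c(n) = \frac{35 \cdot 7^{n}}{18} - \frac{2 n}{3} - \frac{17}{18}.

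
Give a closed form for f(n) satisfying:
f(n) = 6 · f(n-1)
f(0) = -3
Pure geometric recurrence with ratio 6.
By induction f(n) = f(0) · (6)^n = - 3 \cdot 6^{n}.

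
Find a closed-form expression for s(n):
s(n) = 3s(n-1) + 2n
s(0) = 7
First-order linear with linear forcing.
Homogeneous solution: s_h(n) = A·(3)^n.
Try particular s_p(n) = pn + q. Substituting:
  pn + q = 3(p(n-1) + q) + 2n.
Matching the n-coefficient: p = 3p + 2 ⇒ p = -1.
Matching constants: q = -3p + 3q ⇒ q = - \frac{3}{2}.
General: s(n) = A·(3)^n - n - \frac{3}{2}.
Apply s(0) = 7: A - \frac{3}{2} = 7 ⇒ A = \frac{17}{2}.
So s(n) = \frac{17 \cdot 3^{n}}{2} - n - \frac{3}{2}.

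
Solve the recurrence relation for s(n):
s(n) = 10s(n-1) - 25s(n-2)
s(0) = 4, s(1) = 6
Characteristic equation: x² - 10x + 25 = 0, which is (x - (5))².
Repeated root r = 5.
General solution: s(n) = (A + Bn)·(5)^n.
From s(0) = 4: A = 4.
From s(1) = 6: (A + B)·(5) = 6 ⇒ B = - \frac{14}{5}.
So s(n) = \left(4 - \frac{14 n}{5}\right) \cdot (5)^n.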